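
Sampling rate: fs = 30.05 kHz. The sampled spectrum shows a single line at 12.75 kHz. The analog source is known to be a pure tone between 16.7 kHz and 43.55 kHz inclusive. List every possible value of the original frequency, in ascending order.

Frequencies that alias to 12.75 kHz are k·fs ± 12.75 kHz for integer k ≥ 0.
k=0: 12.75 kHz.
k=1: 17.3 kHz, 42.8 kHz.
k=2: 47.35 kHz, 72.85 kHz.
Within [16.7 kHz, 43.55 kHz]: 17.3 kHz, 42.8 kHz.

17.3 kHz, 42.8 kHz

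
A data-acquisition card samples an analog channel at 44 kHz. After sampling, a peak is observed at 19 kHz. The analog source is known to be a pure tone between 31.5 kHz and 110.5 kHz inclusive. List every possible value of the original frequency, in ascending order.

Frequencies that alias to 19 kHz are k·fs ± 19 kHz for integer k ≥ 0.
k=0: 19 kHz.
k=1: 25 kHz, 63 kHz.
k=2: 69 kHz, 107 kHz.
k=3: 113 kHz, 151 kHz.
Within [31.5 kHz, 110.5 kHz]: 63 kHz, 69 kHz, 107 kHz.

63 kHz, 69 kHz, 107 kHz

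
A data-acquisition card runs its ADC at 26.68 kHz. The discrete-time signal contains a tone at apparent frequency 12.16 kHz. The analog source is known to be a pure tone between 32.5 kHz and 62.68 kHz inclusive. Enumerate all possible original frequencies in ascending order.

38.84 kHz, 41.2 kHz

Frequencies that alias to 12.16 kHz are k·fs ± 12.16 kHz for integer k ≥ 0.
k=0: 12.16 kHz.
k=1: 14.52 kHz, 38.84 kHz.
k=2: 41.2 kHz, 65.52 kHz.
k=3: 67.88 kHz, 92.2 kHz.
Within [32.5 kHz, 62.68 kHz]: 38.84 kHz, 41.2 kHz.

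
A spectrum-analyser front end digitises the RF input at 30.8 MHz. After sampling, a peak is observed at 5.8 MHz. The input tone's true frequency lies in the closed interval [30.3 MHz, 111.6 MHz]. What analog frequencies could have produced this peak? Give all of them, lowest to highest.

Frequencies that alias to 5.8 MHz are k·fs ± 5.8 MHz for integer k ≥ 0.
k=0: 5.8 MHz.
k=1: 25 MHz, 36.6 MHz.
k=2: 55.8 MHz, 67.4 MHz.
k=3: 86.6 MHz, 98.2 MHz.
k=4: 117.4 MHz, 129 MHz.
Within [30.3 MHz, 111.6 MHz]: 36.6 MHz, 55.8 MHz, 67.4 MHz, 86.6 MHz, 98.2 MHz.

36.6 MHz, 55.8 MHz, 67.4 MHz, 86.6 MHz, 98.2 MHz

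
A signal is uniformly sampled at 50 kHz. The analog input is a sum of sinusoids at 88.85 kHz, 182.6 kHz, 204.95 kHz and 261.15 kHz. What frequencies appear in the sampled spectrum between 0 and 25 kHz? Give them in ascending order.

fs/2 = 25 kHz.
88.85 kHz mod fs = 38.85 kHz.
38.85 kHz > fs/2 = 25 kHz, folds to fs − 38.85 kHz = 11.15 kHz.
182.6 kHz mod fs = 32.6 kHz.
32.6 kHz > fs/2 = 25 kHz, folds to fs − 32.6 kHz = 17.4 kHz.
204.95 kHz mod fs = 4.95 kHz.
4.95 kHz ≤ fs/2 = 25 kHz, appears at 4.95 kHz.
261.15 kHz mod fs = 11.15 kHz.
11.15 kHz ≤ fs/2 = 25 kHz, appears at 11.15 kHz.
Distinct values: {4.95 kHz, 11.15 kHz, 17.4 kHz}.

4.95 kHz, 11.15 kHz, 17.4 kHz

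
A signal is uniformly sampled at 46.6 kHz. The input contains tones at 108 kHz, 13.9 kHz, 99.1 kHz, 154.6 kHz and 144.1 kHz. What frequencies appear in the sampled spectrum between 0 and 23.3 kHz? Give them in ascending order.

4.3 kHz, 5.9 kHz, 13.9 kHz, 14.8 kHz

fs/2 = 23.3 kHz.
108 kHz mod fs = 14.8 kHz.
14.8 kHz ≤ fs/2 = 23.3 kHz, appears at 14.8 kHz.
13.9 kHz ≤ fs/2 = 23.3 kHz, passes unchanged.
99.1 kHz mod fs = 5.9 kHz.
5.9 kHz ≤ fs/2 = 23.3 kHz, appears at 5.9 kHz.
154.6 kHz mod fs = 14.8 kHz.
14.8 kHz ≤ fs/2 = 23.3 kHz, appears at 14.8 kHz.
144.1 kHz mod fs = 4.3 kHz.
4.3 kHz ≤ fs/2 = 23.3 kHz, appears at 4.3 kHz.
Distinct values: {4.3 kHz, 5.9 kHz, 13.9 kHz, 14.8 kHz}.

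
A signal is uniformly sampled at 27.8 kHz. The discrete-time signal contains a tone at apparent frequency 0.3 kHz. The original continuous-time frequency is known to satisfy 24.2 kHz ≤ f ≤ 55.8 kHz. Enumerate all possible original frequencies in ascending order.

27.5 kHz, 28.1 kHz, 55.3 kHz

Frequencies that alias to 0.3 kHz are k·fs ± 0.3 kHz for integer k ≥ 0.
k=0: 0.3 kHz.
k=1: 27.5 kHz, 28.1 kHz.
k=2: 55.3 kHz, 55.9 kHz.
k=3: 83.1 kHz, 83.7 kHz.
Within [24.2 kHz, 55.8 kHz]: 27.5 kHz, 28.1 kHz, 55.3 kHz.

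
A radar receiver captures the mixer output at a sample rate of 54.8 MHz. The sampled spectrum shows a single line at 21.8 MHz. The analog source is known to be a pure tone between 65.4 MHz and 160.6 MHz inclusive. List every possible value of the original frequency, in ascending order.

76.6 MHz, 87.8 MHz, 131.4 MHz, 142.6 MHz

Frequencies that alias to 21.8 MHz are k·fs ± 21.8 MHz for integer k ≥ 0.
k=0: 21.8 MHz.
k=1: 33 MHz, 76.6 MHz.
k=2: 87.8 MHz, 131.4 MHz.
k=3: 142.6 MHz, 186.2 MHz.
k=4: 197.4 MHz, 241 MHz.
Within [65.4 MHz, 160.6 MHz]: 76.6 MHz, 87.8 MHz, 131.4 MHz, 142.6 MHz.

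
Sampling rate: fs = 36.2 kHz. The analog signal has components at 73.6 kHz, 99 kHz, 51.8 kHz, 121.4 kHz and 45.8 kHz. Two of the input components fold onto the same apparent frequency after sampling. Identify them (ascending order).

45.8 kHz, 99 kHz

fs/2 = 18.1 kHz.
73.6 kHz mod fs = 1.2 kHz.
1.2 kHz ≤ fs/2 = 18.1 kHz, appears at 1.2 kHz.
99 kHz mod fs = 26.6 kHz.
26.6 kHz > fs/2 = 18.1 kHz, folds to fs − 26.6 kHz = 9.6 kHz.
51.8 kHz mod fs = 15.6 kHz.
15.6 kHz ≤ fs/2 = 18.1 kHz, appears at 15.6 kHz.
121.4 kHz mod fs = 12.8 kHz.
12.8 kHz ≤ fs/2 = 18.1 kHz, appears at 12.8 kHz.
45.8 kHz mod fs = 9.6 kHz.
9.6 kHz ≤ fs/2 = 18.1 kHz, appears at 9.6 kHz.
45.8 kHz and 99 kHz both map to 9.6 kHz.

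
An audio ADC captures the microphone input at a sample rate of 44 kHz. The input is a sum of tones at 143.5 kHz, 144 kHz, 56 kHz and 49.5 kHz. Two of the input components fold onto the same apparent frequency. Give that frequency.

fs/2 = 22 kHz.
143.5 kHz mod fs = 11.5 kHz.
11.5 kHz ≤ fs/2 = 22 kHz, appears at 11.5 kHz.
144 kHz mod fs = 12 kHz.
12 kHz ≤ fs/2 = 22 kHz, appears at 12 kHz.
56 kHz mod fs = 12 kHz.
12 kHz ≤ fs/2 = 22 kHz, appears at 12 kHz.
49.5 kHz mod fs = 5.5 kHz.
5.5 kHz ≤ fs/2 = 22 kHz, appears at 5.5 kHz.
56 kHz and 144 kHz both map to 12 kHz.

12 kHz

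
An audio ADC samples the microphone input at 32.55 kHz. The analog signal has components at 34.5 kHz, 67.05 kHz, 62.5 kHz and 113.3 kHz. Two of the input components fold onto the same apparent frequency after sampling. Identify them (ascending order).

fs/2 = 16.275 kHz.
34.5 kHz mod fs = 1.95 kHz.
1.95 kHz ≤ fs/2 = 16.275 kHz, appears at 1.95 kHz.
67.05 kHz mod fs = 1.95 kHz.
1.95 kHz ≤ fs/2 = 16.275 kHz, appears at 1.95 kHz.
62.5 kHz mod fs = 29.95 kHz.
29.95 kHz > fs/2 = 16.275 kHz, folds to fs − 29.95 kHz = 2.6 kHz.
113.3 kHz mod fs = 15.65 kHz.
15.65 kHz ≤ fs/2 = 16.275 kHz, appears at 15.65 kHz.
34.5 kHz and 67.05 kHz both map to 1.95 kHz.

34.5 kHz, 67.05 kHz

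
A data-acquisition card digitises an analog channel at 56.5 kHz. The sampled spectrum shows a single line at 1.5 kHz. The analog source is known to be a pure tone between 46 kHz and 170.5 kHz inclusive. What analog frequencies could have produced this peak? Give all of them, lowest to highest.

55 kHz, 58 kHz, 111.5 kHz, 114.5 kHz, 168 kHz

Frequencies that alias to 1.5 kHz are k·fs ± 1.5 kHz for integer k ≥ 0.
k=0: 1.5 kHz.
k=1: 55 kHz, 58 kHz.
k=2: 111.5 kHz, 114.5 kHz.
k=3: 168 kHz, 171 kHz.
k=4: 224.5 kHz, 227.5 kHz.
Within [46 kHz, 170.5 kHz]: 55 kHz, 58 kHz, 111.5 kHz, 114.5 kHz, 168 kHz.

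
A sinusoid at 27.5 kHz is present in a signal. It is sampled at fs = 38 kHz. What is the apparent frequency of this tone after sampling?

27.5 kHz > fs/2 = 19 kHz, folds to fs − 27.5 kHz = 10.5 kHz.

10.5 kHz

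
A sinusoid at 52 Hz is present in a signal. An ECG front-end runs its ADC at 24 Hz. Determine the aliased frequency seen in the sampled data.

52 Hz mod fs = 4 Hz.
4 Hz ≤ fs/2 = 12 Hz, appears at 4 Hz.

4 Hz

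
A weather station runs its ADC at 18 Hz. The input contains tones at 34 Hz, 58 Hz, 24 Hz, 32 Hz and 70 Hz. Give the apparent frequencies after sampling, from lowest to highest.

fs/2 = 9 Hz.
34 Hz mod fs = 16 Hz.
16 Hz > fs/2 = 9 Hz, folds to fs − 16 Hz = 2 Hz.
58 Hz mod fs = 4 Hz.
4 Hz ≤ fs/2 = 9 Hz, appears at 4 Hz.
24 Hz mod fs = 6 Hz.
6 Hz ≤ fs/2 = 9 Hz, appears at 6 Hz.
32 Hz mod fs = 14 Hz.
14 Hz > fs/2 = 9 Hz, folds to fs − 14 Hz = 4 Hz.
70 Hz mod fs = 16 Hz.
16 Hz > fs/2 = 9 Hz, folds to fs − 16 Hz = 2 Hz.
Distinct values: {2 Hz, 4 Hz, 6 Hz}.

2 Hz, 4 Hz, 6 Hz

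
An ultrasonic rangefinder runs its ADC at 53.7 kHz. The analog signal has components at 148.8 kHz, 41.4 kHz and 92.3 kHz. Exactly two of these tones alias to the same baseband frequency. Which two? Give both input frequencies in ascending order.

fs/2 = 26.85 kHz.
148.8 kHz mod fs = 41.4 kHz.
41.4 kHz > fs/2 = 26.85 kHz, folds to fs − 41.4 kHz = 12.3 kHz.
41.4 kHz > fs/2 = 26.85 kHz, folds to fs − 41.4 kHz = 12.3 kHz.
92.3 kHz mod fs = 38.6 kHz.
38.6 kHz > fs/2 = 26.85 kHz, folds to fs − 38.6 kHz = 15.1 kHz.
41.4 kHz and 148.8 kHz both map to 12.3 kHz.

41.4 kHz, 148.8 kHz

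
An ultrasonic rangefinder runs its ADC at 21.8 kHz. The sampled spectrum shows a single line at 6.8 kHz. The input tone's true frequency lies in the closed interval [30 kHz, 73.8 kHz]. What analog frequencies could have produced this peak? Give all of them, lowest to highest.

Frequencies that alias to 6.8 kHz are k·fs ± 6.8 kHz for integer k ≥ 0.
k=0: 6.8 kHz.
k=1: 15 kHz, 28.6 kHz.
k=2: 36.8 kHz, 50.4 kHz.
k=3: 58.6 kHz, 72.2 kHz.
k=4: 80.4 kHz, 94 kHz.
Within [30 kHz, 73.8 kHz]: 36.8 kHz, 50.4 kHz, 58.6 kHz, 72.2 kHz.

36.8 kHz, 50.4 kHz, 58.6 kHz, 72.2 kHz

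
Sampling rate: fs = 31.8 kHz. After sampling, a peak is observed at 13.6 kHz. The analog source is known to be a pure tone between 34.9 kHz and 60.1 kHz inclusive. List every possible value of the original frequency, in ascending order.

Frequencies that alias to 13.6 kHz are k·fs ± 13.6 kHz for integer k ≥ 0.
k=0: 13.6 kHz.
k=1: 18.2 kHz, 45.4 kHz.
k=2: 50 kHz, 77.2 kHz.
k=3: 81.8 kHz, 109 kHz.
Within [34.9 kHz, 60.1 kHz]: 45.4 kHz, 50 kHz.

45.4 kHz, 50 kHz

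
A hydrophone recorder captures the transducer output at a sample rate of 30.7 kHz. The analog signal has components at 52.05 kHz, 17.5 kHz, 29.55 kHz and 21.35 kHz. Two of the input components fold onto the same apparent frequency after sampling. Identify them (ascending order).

21.35 kHz, 52.05 kHz

fs/2 = 15.35 kHz.
52.05 kHz mod fs = 21.35 kHz.
21.35 kHz > fs/2 = 15.35 kHz, folds to fs − 21.35 kHz = 9.35 kHz.
17.5 kHz > fs/2 = 15.35 kHz, folds to fs − 17.5 kHz = 13.2 kHz.
29.55 kHz > fs/2 = 15.35 kHz, folds to fs − 29.55 kHz = 1.15 kHz.
21.35 kHz > fs/2 = 15.35 kHz, folds to fs − 21.35 kHz = 9.35 kHz.
21.35 kHz and 52.05 kHz both map to 9.35 kHz.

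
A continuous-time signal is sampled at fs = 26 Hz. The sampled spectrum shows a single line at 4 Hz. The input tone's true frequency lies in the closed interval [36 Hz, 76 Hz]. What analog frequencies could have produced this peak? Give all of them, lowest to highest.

48 Hz, 56 Hz, 74 Hz

Frequencies that alias to 4 Hz are k·fs ± 4 Hz for integer k ≥ 0.
k=0: 4 Hz.
k=1: 22 Hz, 30 Hz.
k=2: 48 Hz, 56 Hz.
k=3: 74 Hz, 82 Hz.
k=4: 100 Hz, 108 Hz.
Within [36 Hz, 76 Hz]: 48 Hz, 56 Hz, 74 Hz.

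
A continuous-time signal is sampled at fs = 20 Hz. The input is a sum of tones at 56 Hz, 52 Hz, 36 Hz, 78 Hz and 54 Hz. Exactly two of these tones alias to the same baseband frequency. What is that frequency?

fs/2 = 10 Hz.
56 Hz mod fs = 16 Hz.
16 Hz > fs/2 = 10 Hz, folds to fs − 16 Hz = 4 Hz.
52 Hz mod fs = 12 Hz.
12 Hz > fs/2 = 10 Hz, folds to fs − 12 Hz = 8 Hz.
36 Hz mod fs = 16 Hz.
16 Hz > fs/2 = 10 Hz, folds to fs − 16 Hz = 4 Hz.
78 Hz mod fs = 18 Hz.
18 Hz > fs/2 = 10 Hz, folds to fs − 18 Hz = 2 Hz.
54 Hz mod fs = 14 Hz.
14 Hz > fs/2 = 10 Hz, folds to fs − 14 Hz = 6 Hz.
36 Hz and 56 Hz both map to 4 Hz.

4 Hz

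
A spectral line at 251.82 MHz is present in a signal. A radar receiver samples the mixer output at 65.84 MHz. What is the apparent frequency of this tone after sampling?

251.82 MHz mod fs = 54.3 MHz.
54.3 MHz > fs/2 = 32.92 MHz, folds to fs − 54.3 MHz = 11.54 MHz.

11.54 MHz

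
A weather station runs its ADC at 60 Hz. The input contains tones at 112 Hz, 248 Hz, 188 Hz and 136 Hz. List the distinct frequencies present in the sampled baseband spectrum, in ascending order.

8 Hz, 16 Hz

fs/2 = 30 Hz.
112 Hz mod fs = 52 Hz.
52 Hz > fs/2 = 30 Hz, folds to fs − 52 Hz = 8 Hz.
248 Hz mod fs = 8 Hz.
8 Hz ≤ fs/2 = 30 Hz, appears at 8 Hz.
188 Hz mod fs = 8 Hz.
8 Hz ≤ fs/2 = 30 Hz, appears at 8 Hz.
136 Hz mod fs = 16 Hz.
16 Hz ≤ fs/2 = 30 Hz, appears at 16 Hz.
Distinct values: {8 Hz, 16 Hz}.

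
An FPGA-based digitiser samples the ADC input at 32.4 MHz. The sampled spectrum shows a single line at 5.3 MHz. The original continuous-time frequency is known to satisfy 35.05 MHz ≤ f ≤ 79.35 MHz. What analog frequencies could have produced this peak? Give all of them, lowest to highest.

37.7 MHz, 59.5 MHz, 70.1 MHz

Frequencies that alias to 5.3 MHz are k·fs ± 5.3 MHz for integer k ≥ 0.
k=0: 5.3 MHz.
k=1: 27.1 MHz, 37.7 MHz.
k=2: 59.5 MHz, 70.1 MHz.
k=3: 91.9 MHz, 102.5 MHz.
Within [35.05 MHz, 79.35 MHz]: 37.7 MHz, 59.5 MHz, 70.1 MHz.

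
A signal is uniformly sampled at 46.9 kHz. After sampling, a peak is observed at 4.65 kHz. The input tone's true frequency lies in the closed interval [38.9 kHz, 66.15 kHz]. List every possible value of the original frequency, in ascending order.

Frequencies that alias to 4.65 kHz are k·fs ± 4.65 kHz for integer k ≥ 0.
k=0: 4.65 kHz.
k=1: 42.25 kHz, 51.55 kHz.
k=2: 89.15 kHz, 98.45 kHz.
Within [38.9 kHz, 66.15 kHz]: 42.25 kHz, 51.55 kHz.

42.25 kHz, 51.55 kHz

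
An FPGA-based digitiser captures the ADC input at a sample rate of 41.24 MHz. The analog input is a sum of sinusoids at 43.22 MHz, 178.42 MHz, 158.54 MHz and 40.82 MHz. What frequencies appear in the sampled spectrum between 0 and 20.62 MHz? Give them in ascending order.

0.42 MHz, 1.98 MHz, 6.42 MHz, 13.46 MHz

fs/2 = 20.62 MHz.
43.22 MHz mod fs = 1.98 MHz.
1.98 MHz ≤ fs/2 = 20.62 MHz, appears at 1.98 MHz.
178.42 MHz mod fs = 13.46 MHz.
13.46 MHz ≤ fs/2 = 20.62 MHz, appears at 13.46 MHz.
158.54 MHz mod fs = 34.82 MHz.
34.82 MHz > fs/2 = 20.62 MHz, folds to fs − 34.82 MHz = 6.42 MHz.
40.82 MHz > fs/2 = 20.62 MHz, folds to fs − 40.82 MHz = 0.42 MHz.
Distinct values: {0.42 MHz, 1.98 MHz, 6.42 MHz, 13.46 MHz}.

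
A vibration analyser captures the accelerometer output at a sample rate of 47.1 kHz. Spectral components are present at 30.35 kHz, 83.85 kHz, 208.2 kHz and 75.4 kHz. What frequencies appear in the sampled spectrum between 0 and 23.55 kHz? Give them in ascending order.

fs/2 = 23.55 kHz.
30.35 kHz > fs/2 = 23.55 kHz, folds to fs − 30.35 kHz = 16.75 kHz.
83.85 kHz mod fs = 36.75 kHz.
36.75 kHz > fs/2 = 23.55 kHz, folds to fs − 36.75 kHz = 10.35 kHz.
208.2 kHz mod fs = 19.8 kHz.
19.8 kHz ≤ fs/2 = 23.55 kHz, appears at 19.8 kHz.
75.4 kHz mod fs = 28.3 kHz.
28.3 kHz > fs/2 = 23.55 kHz, folds to fs − 28.3 kHz = 18.8 kHz.
Distinct values: {10.35 kHz, 16.75 kHz, 18.8 kHz, 19.8 kHz}.

10.35 kHz, 16.75 kHz, 18.8 kHz, 19.8 kHz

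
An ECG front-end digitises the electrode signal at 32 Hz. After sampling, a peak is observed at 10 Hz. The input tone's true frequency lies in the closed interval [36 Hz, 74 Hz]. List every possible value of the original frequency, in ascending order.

42 Hz, 54 Hz, 74 Hz

Frequencies that alias to 10 Hz are k·fs ± 10 Hz for integer k ≥ 0.
k=0: 10 Hz.
k=1: 22 Hz, 42 Hz.
k=2: 54 Hz, 74 Hz.
k=3: 86 Hz, 106 Hz.
Within [36 Hz, 74 Hz]: 42 Hz, 54 Hz, 74 Hz.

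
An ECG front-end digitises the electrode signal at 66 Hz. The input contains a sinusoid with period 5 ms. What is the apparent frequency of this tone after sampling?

2 Hz

T = 5 ms → f = 1/T = 200 Hz.
200 Hz mod fs = 2 Hz.
2 Hz ≤ fs/2 = 33 Hz, appears at 2 Hz.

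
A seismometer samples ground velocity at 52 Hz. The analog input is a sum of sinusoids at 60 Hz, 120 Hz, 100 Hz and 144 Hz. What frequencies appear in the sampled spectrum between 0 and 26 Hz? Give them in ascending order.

4 Hz, 8 Hz, 12 Hz, 16 Hz

fs/2 = 26 Hz.
60 Hz mod fs = 8 Hz.
8 Hz ≤ fs/2 = 26 Hz, appears at 8 Hz.
120 Hz mod fs = 16 Hz.
16 Hz ≤ fs/2 = 26 Hz, appears at 16 Hz.
100 Hz mod fs = 48 Hz.
48 Hz > fs/2 = 26 Hz, folds to fs − 48 Hz = 4 Hz.
144 Hz mod fs = 40 Hz.
40 Hz > fs/2 = 26 Hz, folds to fs − 40 Hz = 12 Hz.
Distinct values: {4 Hz, 8 Hz, 12 Hz, 16 Hz}.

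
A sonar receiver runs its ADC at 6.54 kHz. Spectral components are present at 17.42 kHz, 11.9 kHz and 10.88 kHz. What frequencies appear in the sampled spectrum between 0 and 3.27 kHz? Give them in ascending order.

fs/2 = 3.27 kHz.
17.42 kHz mod fs = 4.34 kHz.
4.34 kHz > fs/2 = 3.27 kHz, folds to fs − 4.34 kHz = 2.2 kHz.
11.9 kHz mod fs = 5.36 kHz.
5.36 kHz > fs/2 = 3.27 kHz, folds to fs − 5.36 kHz = 1.18 kHz.
10.88 kHz mod fs = 4.34 kHz.
4.34 kHz > fs/2 = 3.27 kHz, folds to fs − 4.34 kHz = 2.2 kHz.
Distinct values: {1.18 kHz, 2.2 kHz}.

1.18 kHz, 2.2 kHz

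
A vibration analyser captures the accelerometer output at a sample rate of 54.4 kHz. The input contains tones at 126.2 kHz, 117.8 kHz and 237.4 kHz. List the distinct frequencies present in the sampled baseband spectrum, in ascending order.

9 kHz, 17.4 kHz, 19.8 kHz

fs/2 = 27.2 kHz.
126.2 kHz mod fs = 17.4 kHz.
17.4 kHz ≤ fs/2 = 27.2 kHz, appears at 17.4 kHz.
117.8 kHz mod fs = 9 kHz.
9 kHz ≤ fs/2 = 27.2 kHz, appears at 9 kHz.
237.4 kHz mod fs = 19.8 kHz.
19.8 kHz ≤ fs/2 = 27.2 kHz, appears at 19.8 kHz.
Distinct values: {9 kHz, 17.4 kHz, 19.8 kHz}.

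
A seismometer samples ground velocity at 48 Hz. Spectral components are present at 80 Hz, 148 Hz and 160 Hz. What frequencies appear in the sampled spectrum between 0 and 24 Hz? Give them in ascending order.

fs/2 = 24 Hz.
80 Hz mod fs = 32 Hz.
32 Hz > fs/2 = 24 Hz, folds to fs − 32 Hz = 16 Hz.
148 Hz mod fs = 4 Hz.
4 Hz ≤ fs/2 = 24 Hz, appears at 4 Hz.
160 Hz mod fs = 16 Hz.
16 Hz ≤ fs/2 = 24 Hz, appears at 16 Hz.
Distinct values: {4 Hz, 16 Hz}.

4 Hz, 16 Hz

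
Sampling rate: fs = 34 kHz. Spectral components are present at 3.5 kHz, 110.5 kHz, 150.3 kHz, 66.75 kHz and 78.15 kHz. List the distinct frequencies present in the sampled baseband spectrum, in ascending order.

1.25 kHz, 3.5 kHz, 8.5 kHz, 10.15 kHz, 14.3 kHz

fs/2 = 17 kHz.
3.5 kHz ≤ fs/2 = 17 kHz, passes unchanged.
110.5 kHz mod fs = 8.5 kHz.
8.5 kHz ≤ fs/2 = 17 kHz, appears at 8.5 kHz.
150.3 kHz mod fs = 14.3 kHz.
14.3 kHz ≤ fs/2 = 17 kHz, appears at 14.3 kHz.
66.75 kHz mod fs = 32.75 kHz.
32.75 kHz > fs/2 = 17 kHz, folds to fs − 32.75 kHz = 1.25 kHz.
78.15 kHz mod fs = 10.15 kHz.
10.15 kHz ≤ fs/2 = 17 kHz, appears at 10.15 kHz.
Distinct values: {1.25 kHz, 3.5 kHz, 8.5 kHz, 10.15 kHz, 14.3 kHz}.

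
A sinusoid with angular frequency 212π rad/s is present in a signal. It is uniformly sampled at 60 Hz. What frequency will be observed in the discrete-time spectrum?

ω = 212π rad/s → f = ω/(2π) = 106 Hz.
106 Hz mod fs = 46 Hz.
46 Hz > fs/2 = 30 Hz, folds to fs − 46 Hz = 14 Hz.

14 Hz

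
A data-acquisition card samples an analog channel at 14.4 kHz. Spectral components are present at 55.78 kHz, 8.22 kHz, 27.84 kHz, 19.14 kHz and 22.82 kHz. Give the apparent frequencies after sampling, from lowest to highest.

0.96 kHz, 1.82 kHz, 4.74 kHz, 5.98 kHz, 6.18 kHz

fs/2 = 7.2 kHz.
55.78 kHz mod fs = 12.58 kHz.
12.58 kHz > fs/2 = 7.2 kHz, folds to fs − 12.58 kHz = 1.82 kHz.
8.22 kHz > fs/2 = 7.2 kHz, folds to fs − 8.22 kHz = 6.18 kHz.
27.84 kHz mod fs = 13.44 kHz.
13.44 kHz > fs/2 = 7.2 kHz, folds to fs − 13.44 kHz = 0.96 kHz.
19.14 kHz mod fs = 4.74 kHz.
4.74 kHz ≤ fs/2 = 7.2 kHz, appears at 4.74 kHz.
22.82 kHz mod fs = 8.42 kHz.
8.42 kHz > fs/2 = 7.2 kHz, folds to fs − 8.42 kHz = 5.98 kHz.
Distinct values: {0.96 kHz, 1.82 kHz, 4.74 kHz, 5.98 kHz, 6.18 kHz}.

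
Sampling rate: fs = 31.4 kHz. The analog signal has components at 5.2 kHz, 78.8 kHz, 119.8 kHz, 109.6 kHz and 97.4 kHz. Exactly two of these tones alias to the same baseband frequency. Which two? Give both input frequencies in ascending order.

fs/2 = 15.7 kHz.
5.2 kHz ≤ fs/2 = 15.7 kHz, passes unchanged.
78.8 kHz mod fs = 16 kHz.
16 kHz > fs/2 = 15.7 kHz, folds to fs − 16 kHz = 15.4 kHz.
119.8 kHz mod fs = 25.6 kHz.
25.6 kHz > fs/2 = 15.7 kHz, folds to fs − 25.6 kHz = 5.8 kHz.
109.6 kHz mod fs = 15.4 kHz.
15.4 kHz ≤ fs/2 = 15.7 kHz, appears at 15.4 kHz.
97.4 kHz mod fs = 3.2 kHz.
3.2 kHz ≤ fs/2 = 15.7 kHz, appears at 3.2 kHz.
78.8 kHz and 109.6 kHz both map to 15.4 kHz.

78.8 kHz, 109.6 kHz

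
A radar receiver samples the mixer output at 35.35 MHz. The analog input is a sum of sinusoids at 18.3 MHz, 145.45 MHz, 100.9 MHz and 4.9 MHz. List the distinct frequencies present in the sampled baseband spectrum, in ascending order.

fs/2 = 17.675 MHz.
18.3 MHz > fs/2 = 17.675 MHz, folds to fs − 18.3 MHz = 17.05 MHz.
145.45 MHz mod fs = 4.05 MHz.
4.05 MHz ≤ fs/2 = 17.675 MHz, appears at 4.05 MHz.
100.9 MHz mod fs = 30.2 MHz.
30.2 MHz > fs/2 = 17.675 MHz, folds to fs − 30.2 MHz = 5.15 MHz.
4.9 MHz ≤ fs/2 = 17.675 MHz, passes unchanged.
Distinct values: {4.05 MHz, 4.9 MHz, 5.15 MHz, 17.05 MHz}.

4.05 MHz, 4.9 MHz, 5.15 MHz, 17.05 MHz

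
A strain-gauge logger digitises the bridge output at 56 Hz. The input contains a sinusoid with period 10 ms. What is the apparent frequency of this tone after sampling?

T = 10 ms → f = 1/T = 100 Hz.
100 Hz mod fs = 44 Hz.
44 Hz > fs/2 = 28 Hz, folds to fs − 44 Hz = 12 Hz.

12 Hz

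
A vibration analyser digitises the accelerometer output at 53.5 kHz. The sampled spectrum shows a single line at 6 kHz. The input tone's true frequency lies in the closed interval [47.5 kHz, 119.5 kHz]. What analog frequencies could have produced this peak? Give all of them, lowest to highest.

Frequencies that alias to 6 kHz are k·fs ± 6 kHz for integer k ≥ 0.
k=0: 6 kHz.
k=1: 47.5 kHz, 59.5 kHz.
k=2: 101 kHz, 113 kHz.
k=3: 154.5 kHz, 166.5 kHz.
Within [47.5 kHz, 119.5 kHz]: 47.5 kHz, 59.5 kHz, 101 kHz, 113 kHz.

47.5 kHz, 59.5 kHz, 101 kHz, 113 kHz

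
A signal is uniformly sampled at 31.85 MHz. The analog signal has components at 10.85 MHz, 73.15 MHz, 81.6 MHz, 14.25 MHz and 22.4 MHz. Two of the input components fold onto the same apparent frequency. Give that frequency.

fs/2 = 15.925 MHz.
10.85 MHz ≤ fs/2 = 15.925 MHz, passes unchanged.
73.15 MHz mod fs = 9.45 MHz.
9.45 MHz ≤ fs/2 = 15.925 MHz, appears at 9.45 MHz.
81.6 MHz mod fs = 17.9 MHz.
17.9 MHz > fs/2 = 15.925 MHz, folds to fs − 17.9 MHz = 13.95 MHz.
14.25 MHz ≤ fs/2 = 15.925 MHz, passes unchanged.
22.4 MHz > fs/2 = 15.925 MHz, folds to fs − 22.4 MHz = 9.45 MHz.
22.4 MHz and 73.15 MHz both map to 9.45 MHz.

9.45 MHz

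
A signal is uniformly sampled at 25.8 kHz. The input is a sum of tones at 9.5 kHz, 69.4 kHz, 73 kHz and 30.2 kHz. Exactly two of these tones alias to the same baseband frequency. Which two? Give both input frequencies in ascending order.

fs/2 = 12.9 kHz.
9.5 kHz ≤ fs/2 = 12.9 kHz, passes unchanged.
69.4 kHz mod fs = 17.8 kHz.
17.8 kHz > fs/2 = 12.9 kHz, folds to fs − 17.8 kHz = 8 kHz.
73 kHz mod fs = 21.4 kHz.
21.4 kHz > fs/2 = 12.9 kHz, folds to fs − 21.4 kHz = 4.4 kHz.
30.2 kHz mod fs = 4.4 kHz.
4.4 kHz ≤ fs/2 = 12.9 kHz, appears at 4.4 kHz.
30.2 kHz and 73 kHz both map to 4.4 kHz.

30.2 kHz, 73 kHz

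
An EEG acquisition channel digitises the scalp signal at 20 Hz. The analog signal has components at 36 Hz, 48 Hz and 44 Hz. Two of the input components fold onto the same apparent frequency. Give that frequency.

4 Hz

fs/2 = 10 Hz.
36 Hz mod fs = 16 Hz.
16 Hz > fs/2 = 10 Hz, folds to fs − 16 Hz = 4 Hz.
48 Hz mod fs = 8 Hz.
8 Hz ≤ fs/2 = 10 Hz, appears at 8 Hz.
44 Hz mod fs = 4 Hz.
4 Hz ≤ fs/2 = 10 Hz, appears at 4 Hz.
36 Hz and 44 Hz both map to 4 Hz.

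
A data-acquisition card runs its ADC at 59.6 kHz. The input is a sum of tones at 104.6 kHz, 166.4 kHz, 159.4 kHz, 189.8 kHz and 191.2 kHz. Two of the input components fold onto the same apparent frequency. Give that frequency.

fs/2 = 29.8 kHz.
104.6 kHz mod fs = 45 kHz.
45 kHz > fs/2 = 29.8 kHz, folds to fs − 45 kHz = 14.6 kHz.
166.4 kHz mod fs = 47.2 kHz.
47.2 kHz > fs/2 = 29.8 kHz, folds to fs − 47.2 kHz = 12.4 kHz.
159.4 kHz mod fs = 40.2 kHz.
40.2 kHz > fs/2 = 29.8 kHz, folds to fs − 40.2 kHz = 19.4 kHz.
189.8 kHz mod fs = 11 kHz.
11 kHz ≤ fs/2 = 29.8 kHz, appears at 11 kHz.
191.2 kHz mod fs = 12.4 kHz.
12.4 kHz ≤ fs/2 = 29.8 kHz, appears at 12.4 kHz.
166.4 kHz and 191.2 kHz both map to 12.4 kHz.

12.4 kHz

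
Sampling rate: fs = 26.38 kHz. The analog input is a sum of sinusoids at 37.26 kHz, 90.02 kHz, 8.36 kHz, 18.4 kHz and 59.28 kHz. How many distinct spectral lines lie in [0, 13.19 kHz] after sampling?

fs/2 = 13.19 kHz.
37.26 kHz mod fs = 10.88 kHz.
10.88 kHz ≤ fs/2 = 13.19 kHz, appears at 10.88 kHz.
90.02 kHz mod fs = 10.88 kHz.
10.88 kHz ≤ fs/2 = 13.19 kHz, appears at 10.88 kHz.
8.36 kHz ≤ fs/2 = 13.19 kHz, passes unchanged.
18.4 kHz > fs/2 = 13.19 kHz, folds to fs − 18.4 kHz = 7.98 kHz.
59.28 kHz mod fs = 6.52 kHz.
6.52 kHz ≤ fs/2 = 13.19 kHz, appears at 6.52 kHz.
Distinct values: {6.52 kHz, 7.98 kHz, 8.36 kHz, 10.88 kHz} → 4.

4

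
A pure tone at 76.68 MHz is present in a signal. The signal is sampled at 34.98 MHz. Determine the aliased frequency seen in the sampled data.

76.68 MHz mod fs = 6.72 MHz.
6.72 MHz ≤ fs/2 = 17.49 MHz, appears at 6.72 MHz.

6.72 MHz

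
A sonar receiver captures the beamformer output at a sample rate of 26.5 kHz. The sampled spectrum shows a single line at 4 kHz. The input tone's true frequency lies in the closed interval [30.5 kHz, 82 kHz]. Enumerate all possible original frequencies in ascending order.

Frequencies that alias to 4 kHz are k·fs ± 4 kHz for integer k ≥ 0.
k=0: 4 kHz.
k=1: 22.5 kHz, 30.5 kHz.
k=2: 49 kHz, 57 kHz.
k=3: 75.5 kHz, 83.5 kHz.
k=4: 102 kHz, 110 kHz.
Within [30.5 kHz, 82 kHz]: 30.5 kHz, 49 kHz, 57 kHz, 75.5 kHz.

30.5 kHz, 49 kHz, 57 kHz, 75.5 kHz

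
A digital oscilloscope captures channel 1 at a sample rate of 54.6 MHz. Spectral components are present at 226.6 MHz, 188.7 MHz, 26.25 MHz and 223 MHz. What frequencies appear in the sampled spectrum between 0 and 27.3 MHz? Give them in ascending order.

fs/2 = 27.3 MHz.
226.6 MHz mod fs = 8.2 MHz.
8.2 MHz ≤ fs/2 = 27.3 MHz, appears at 8.2 MHz.
188.7 MHz mod fs = 24.9 MHz.
24.9 MHz ≤ fs/2 = 27.3 MHz, appears at 24.9 MHz.
26.25 MHz ≤ fs/2 = 27.3 MHz, passes unchanged.
223 MHz mod fs = 4.6 MHz.
4.6 MHz ≤ fs/2 = 27.3 MHz, appears at 4.6 MHz.
Distinct values: {4.6 MHz, 8.2 MHz, 24.9 MHz, 26.25 MHz}.

4.6 MHz, 8.2 MHz, 24.9 MHz, 26.25 MHz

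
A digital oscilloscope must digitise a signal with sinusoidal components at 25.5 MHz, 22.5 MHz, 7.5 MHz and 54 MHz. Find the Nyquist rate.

108 MHz

Highest-frequency component: 54 MHz.
Nyquist rate = 2 × 54 MHz = 108 MHz.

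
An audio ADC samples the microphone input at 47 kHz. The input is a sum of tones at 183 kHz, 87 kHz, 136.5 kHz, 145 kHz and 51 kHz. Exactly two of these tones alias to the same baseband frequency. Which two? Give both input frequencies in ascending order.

51 kHz, 145 kHz

fs/2 = 23.5 kHz.
183 kHz mod fs = 42 kHz.
42 kHz > fs/2 = 23.5 kHz, folds to fs − 42 kHz = 5 kHz.
87 kHz mod fs = 40 kHz.
40 kHz > fs/2 = 23.5 kHz, folds to fs − 40 kHz = 7 kHz.
136.5 kHz mod fs = 42.5 kHz.
42.5 kHz > fs/2 = 23.5 kHz, folds to fs − 42.5 kHz = 4.5 kHz.
145 kHz mod fs = 4 kHz.
4 kHz ≤ fs/2 = 23.5 kHz, appears at 4 kHz.
51 kHz mod fs = 4 kHz.
4 kHz ≤ fs/2 = 23.5 kHz, appears at 4 kHz.
51 kHz and 145 kHz both map to 4 kHz.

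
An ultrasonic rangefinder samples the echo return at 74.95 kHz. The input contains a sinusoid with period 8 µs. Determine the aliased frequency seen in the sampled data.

T = 8 µs → f = 1/T = 125 kHz.
125 kHz mod fs = 50.05 kHz.
50.05 kHz > fs/2 = 37.475 kHz, folds to fs − 50.05 kHz = 24.9 kHz.

24.9 kHz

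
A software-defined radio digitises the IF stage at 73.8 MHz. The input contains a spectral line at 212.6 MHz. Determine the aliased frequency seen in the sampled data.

212.6 MHz mod fs = 65 MHz.
65 MHz > fs/2 = 36.9 MHz, folds to fs − 65 MHz = 8.8 MHz.

8.8 MHz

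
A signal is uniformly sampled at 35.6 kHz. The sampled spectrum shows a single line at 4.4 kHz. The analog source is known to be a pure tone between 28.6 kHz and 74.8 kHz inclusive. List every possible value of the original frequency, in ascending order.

31.2 kHz, 40 kHz, 66.8 kHz

Frequencies that alias to 4.4 kHz are k·fs ± 4.4 kHz for integer k ≥ 0.
k=0: 4.4 kHz.
k=1: 31.2 kHz, 40 kHz.
k=2: 66.8 kHz, 75.6 kHz.
k=3: 102.4 kHz, 111.2 kHz.
Within [28.6 kHz, 74.8 kHz]: 31.2 kHz, 40 kHz, 66.8 kHz.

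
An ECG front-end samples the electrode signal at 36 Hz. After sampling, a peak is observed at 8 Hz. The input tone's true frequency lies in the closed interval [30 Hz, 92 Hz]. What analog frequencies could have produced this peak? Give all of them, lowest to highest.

44 Hz, 64 Hz, 80 Hz

Frequencies that alias to 8 Hz are k·fs ± 8 Hz for integer k ≥ 0.
k=0: 8 Hz.
k=1: 28 Hz, 44 Hz.
k=2: 64 Hz, 80 Hz.
k=3: 100 Hz, 116 Hz.
Within [30 Hz, 92 Hz]: 44 Hz, 64 Hz, 80 Hz.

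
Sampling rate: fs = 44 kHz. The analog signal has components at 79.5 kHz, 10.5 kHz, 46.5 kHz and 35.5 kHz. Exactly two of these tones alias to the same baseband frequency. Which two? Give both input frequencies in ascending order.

fs/2 = 22 kHz.
79.5 kHz mod fs = 35.5 kHz.
35.5 kHz > fs/2 = 22 kHz, folds to fs − 35.5 kHz = 8.5 kHz.
10.5 kHz ≤ fs/2 = 22 kHz, passes unchanged.
46.5 kHz mod fs = 2.5 kHz.
2.5 kHz ≤ fs/2 = 22 kHz, appears at 2.5 kHz.
35.5 kHz > fs/2 = 22 kHz, folds to fs − 35.5 kHz = 8.5 kHz.
35.5 kHz and 79.5 kHz both map to 8.5 kHz.

35.5 kHz, 79.5 kHz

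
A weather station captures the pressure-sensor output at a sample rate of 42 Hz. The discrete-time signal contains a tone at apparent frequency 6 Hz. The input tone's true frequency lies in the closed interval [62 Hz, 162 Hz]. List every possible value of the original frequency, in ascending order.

78 Hz, 90 Hz, 120 Hz, 132 Hz, 162 Hz

Frequencies that alias to 6 Hz are k·fs ± 6 Hz for integer k ≥ 0.
k=0: 6 Hz.
k=1: 36 Hz, 48 Hz.
k=2: 78 Hz, 90 Hz.
k=3: 120 Hz, 132 Hz.
k=4: 162 Hz, 174 Hz.
k=5: 204 Hz, 216 Hz.
Within [62 Hz, 162 Hz]: 78 Hz, 90 Hz, 120 Hz, 132 Hz, 162 Hz.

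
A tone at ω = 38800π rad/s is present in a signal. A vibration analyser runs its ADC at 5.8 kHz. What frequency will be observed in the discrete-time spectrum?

ω = 38800π rad/s → f = ω/(2π) = 19400 Hz = 19.4 kHz.
19.4 kHz mod fs = 2 kHz.
2 kHz ≤ fs/2 = 2.9 kHz, appears at 2 kHz.

2 kHz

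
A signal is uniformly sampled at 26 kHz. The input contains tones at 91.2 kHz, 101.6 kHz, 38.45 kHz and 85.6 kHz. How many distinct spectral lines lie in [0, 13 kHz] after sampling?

fs/2 = 13 kHz.
91.2 kHz mod fs = 13.2 kHz.
13.2 kHz > fs/2 = 13 kHz, folds to fs − 13.2 kHz = 12.8 kHz.
101.6 kHz mod fs = 23.6 kHz.
23.6 kHz > fs/2 = 13 kHz, folds to fs − 23.6 kHz = 2.4 kHz.
38.45 kHz mod fs = 12.45 kHz.
12.45 kHz ≤ fs/2 = 13 kHz, appears at 12.45 kHz.
85.6 kHz mod fs = 7.6 kHz.
7.6 kHz ≤ fs/2 = 13 kHz, appears at 7.6 kHz.
Distinct values: {2.4 kHz, 7.6 kHz, 12.45 kHz, 12.8 kHz} → 4.

4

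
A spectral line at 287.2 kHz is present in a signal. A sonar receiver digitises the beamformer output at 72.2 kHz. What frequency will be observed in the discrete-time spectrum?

287.2 kHz mod fs = 70.6 kHz.
70.6 kHz > fs/2 = 36.1 kHz, folds to fs − 70.6 kHz = 1.6 kHz.

1.6 kHz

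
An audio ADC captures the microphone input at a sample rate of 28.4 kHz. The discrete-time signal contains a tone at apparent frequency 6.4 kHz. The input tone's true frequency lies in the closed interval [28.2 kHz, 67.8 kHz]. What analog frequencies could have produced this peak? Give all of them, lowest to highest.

Frequencies that alias to 6.4 kHz are k·fs ± 6.4 kHz for integer k ≥ 0.
k=0: 6.4 kHz.
k=1: 22 kHz, 34.8 kHz.
k=2: 50.4 kHz, 63.2 kHz.
k=3: 78.8 kHz, 91.6 kHz.
Within [28.2 kHz, 67.8 kHz]: 34.8 kHz, 50.4 kHz, 63.2 kHz.

34.8 kHz, 50.4 kHz, 63.2 kHz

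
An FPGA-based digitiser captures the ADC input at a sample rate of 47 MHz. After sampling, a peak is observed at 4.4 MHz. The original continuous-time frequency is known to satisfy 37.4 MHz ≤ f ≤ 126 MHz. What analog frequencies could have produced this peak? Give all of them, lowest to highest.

Frequencies that alias to 4.4 MHz are k·fs ± 4.4 MHz for integer k ≥ 0.
k=0: 4.4 MHz.
k=1: 42.6 MHz, 51.4 MHz.
k=2: 89.6 MHz, 98.4 MHz.
k=3: 136.6 MHz, 145.4 MHz.
Within [37.4 MHz, 126 MHz]: 42.6 MHz, 51.4 MHz, 89.6 MHz, 98.4 MHz.

42.6 MHz, 51.4 MHz, 89.6 MHz, 98.4 MHz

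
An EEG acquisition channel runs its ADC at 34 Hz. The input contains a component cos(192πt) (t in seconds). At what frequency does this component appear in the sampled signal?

ω = 192π rad/s → f = ω/(2π) = 96 Hz.
96 Hz mod fs = 28 Hz.
28 Hz > fs/2 = 17 Hz, folds to fs − 28 Hz = 6 Hz.

6 Hz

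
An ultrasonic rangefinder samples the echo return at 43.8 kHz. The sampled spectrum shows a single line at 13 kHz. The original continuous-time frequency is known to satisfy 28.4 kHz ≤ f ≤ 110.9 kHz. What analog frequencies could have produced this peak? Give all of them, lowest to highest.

Frequencies that alias to 13 kHz are k·fs ± 13 kHz for integer k ≥ 0.
k=0: 13 kHz.
k=1: 30.8 kHz, 56.8 kHz.
k=2: 74.6 kHz, 100.6 kHz.
k=3: 118.4 kHz, 144.4 kHz.
Within [28.4 kHz, 110.9 kHz]: 30.8 kHz, 56.8 kHz, 74.6 kHz, 100.6 kHz.

30.8 kHz, 56.8 kHz, 74.6 kHz, 100.6 kHz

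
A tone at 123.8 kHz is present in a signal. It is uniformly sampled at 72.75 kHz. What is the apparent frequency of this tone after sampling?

21.7 kHz

123.8 kHz mod fs = 51.05 kHz.
51.05 kHz > fs/2 = 36.375 kHz, folds to fs − 51.05 kHz = 21.7 kHz.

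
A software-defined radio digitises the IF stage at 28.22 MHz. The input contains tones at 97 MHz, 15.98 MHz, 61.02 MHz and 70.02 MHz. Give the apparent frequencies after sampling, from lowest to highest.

4.58 MHz, 12.24 MHz, 12.34 MHz, 13.58 MHz

fs/2 = 14.11 MHz.
97 MHz mod fs = 12.34 MHz.
12.34 MHz ≤ fs/2 = 14.11 MHz, appears at 12.34 MHz.
15.98 MHz > fs/2 = 14.11 MHz, folds to fs − 15.98 MHz = 12.24 MHz.
61.02 MHz mod fs = 4.58 MHz.
4.58 MHz ≤ fs/2 = 14.11 MHz, appears at 4.58 MHz.
70.02 MHz mod fs = 13.58 MHz.
13.58 MHz ≤ fs/2 = 14.11 MHz, appears at 13.58 MHz.
Distinct values: {4.58 MHz, 12.24 MHz, 12.34 MHz, 13.58 MHz}.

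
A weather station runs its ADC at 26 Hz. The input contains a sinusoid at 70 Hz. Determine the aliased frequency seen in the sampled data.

8 Hz

70 Hz mod fs = 18 Hz.
18 Hz > fs/2 = 13 Hz, folds to fs − 18 Hz = 8 Hz.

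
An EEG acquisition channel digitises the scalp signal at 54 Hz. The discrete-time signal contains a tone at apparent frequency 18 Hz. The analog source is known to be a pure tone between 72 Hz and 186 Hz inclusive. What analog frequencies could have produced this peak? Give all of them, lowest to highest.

Frequencies that alias to 18 Hz are k·fs ± 18 Hz for integer k ≥ 0.
k=0: 18 Hz.
k=1: 36 Hz, 72 Hz.
k=2: 90 Hz, 126 Hz.
k=3: 144 Hz, 180 Hz.
k=4: 198 Hz, 234 Hz.
Within [72 Hz, 186 Hz]: 72 Hz, 90 Hz, 126 Hz, 144 Hz, 180 Hz.

72 Hz, 90 Hz, 126 Hz, 144 Hz, 180 Hz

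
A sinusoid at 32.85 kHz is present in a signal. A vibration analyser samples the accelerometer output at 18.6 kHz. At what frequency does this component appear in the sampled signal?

4.35 kHz

32.85 kHz mod fs = 14.25 kHz.
14.25 kHz > fs/2 = 9.3 kHz, folds to fs − 14.25 kHz = 4.35 kHz.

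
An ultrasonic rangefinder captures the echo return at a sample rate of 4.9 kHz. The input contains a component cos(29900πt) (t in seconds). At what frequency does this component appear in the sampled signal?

0.25 kHz

ω = 29900π rad/s → f = ω/(2π) = 14950 Hz = 14.95 kHz.
14.95 kHz mod fs = 0.25 kHz.
0.25 kHz ≤ fs/2 = 2.45 kHz, appears at 0.25 kHz.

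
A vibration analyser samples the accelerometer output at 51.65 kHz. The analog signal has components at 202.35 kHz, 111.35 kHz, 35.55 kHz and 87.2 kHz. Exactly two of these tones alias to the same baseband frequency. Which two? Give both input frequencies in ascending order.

fs/2 = 25.825 kHz.
202.35 kHz mod fs = 47.4 kHz.
47.4 kHz > fs/2 = 25.825 kHz, folds to fs − 47.4 kHz = 4.25 kHz.
111.35 kHz mod fs = 8.05 kHz.
8.05 kHz ≤ fs/2 = 25.825 kHz, appears at 8.05 kHz.
35.55 kHz > fs/2 = 25.825 kHz, folds to fs − 35.55 kHz = 16.1 kHz.
87.2 kHz mod fs = 35.55 kHz.
35.55 kHz > fs/2 = 25.825 kHz, folds to fs − 35.55 kHz = 16.1 kHz.
35.55 kHz and 87.2 kHz both map to 16.1 kHz.

35.55 kHz, 87.2 kHz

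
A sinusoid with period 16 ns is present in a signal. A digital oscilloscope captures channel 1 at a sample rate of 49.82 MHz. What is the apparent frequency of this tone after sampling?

12.68 MHz

T = 16 ns → f = 1/T = 62.5 MHz.
62.5 MHz mod fs = 12.68 MHz.
12.68 MHz ≤ fs/2 = 24.91 MHz, appears at 12.68 MHz.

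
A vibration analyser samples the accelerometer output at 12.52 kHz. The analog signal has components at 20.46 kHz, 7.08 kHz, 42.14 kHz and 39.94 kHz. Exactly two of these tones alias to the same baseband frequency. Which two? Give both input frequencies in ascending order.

20.46 kHz, 42.14 kHz

fs/2 = 6.26 kHz.
20.46 kHz mod fs = 7.94 kHz.
7.94 kHz > fs/2 = 6.26 kHz, folds to fs − 7.94 kHz = 4.58 kHz.
7.08 kHz > fs/2 = 6.26 kHz, folds to fs − 7.08 kHz = 5.44 kHz.
42.14 kHz mod fs = 4.58 kHz.
4.58 kHz ≤ fs/2 = 6.26 kHz, appears at 4.58 kHz.
39.94 kHz mod fs = 2.38 kHz.
2.38 kHz ≤ fs/2 = 6.26 kHz, appears at 2.38 kHz.
20.46 kHz and 42.14 kHz both map to 4.58 kHz.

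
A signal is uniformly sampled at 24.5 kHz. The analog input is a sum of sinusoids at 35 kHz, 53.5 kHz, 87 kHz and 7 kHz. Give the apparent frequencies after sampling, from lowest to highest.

fs/2 = 12.25 kHz.
35 kHz mod fs = 10.5 kHz.
10.5 kHz ≤ fs/2 = 12.25 kHz, appears at 10.5 kHz.
53.5 kHz mod fs = 4.5 kHz.
4.5 kHz ≤ fs/2 = 12.25 kHz, appears at 4.5 kHz.
87 kHz mod fs = 13.5 kHz.
13.5 kHz > fs/2 = 12.25 kHz, folds to fs − 13.5 kHz = 11 kHz.
7 kHz ≤ fs/2 = 12.25 kHz, passes unchanged.
Distinct values: {4.5 kHz, 7 kHz, 10.5 kHz, 11 kHz}.

4.5 kHz, 7 kHz, 10.5 kHz, 11 kHz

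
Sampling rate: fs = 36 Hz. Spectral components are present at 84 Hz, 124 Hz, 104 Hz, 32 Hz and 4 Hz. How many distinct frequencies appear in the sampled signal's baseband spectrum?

3

fs/2 = 18 Hz.
84 Hz mod fs = 12 Hz.
12 Hz ≤ fs/2 = 18 Hz, appears at 12 Hz.
124 Hz mod fs = 16 Hz.
16 Hz ≤ fs/2 = 18 Hz, appears at 16 Hz.
104 Hz mod fs = 32 Hz.
32 Hz > fs/2 = 18 Hz, folds to fs − 32 Hz = 4 Hz.
32 Hz > fs/2 = 18 Hz, folds to fs − 32 Hz = 4 Hz.
4 Hz ≤ fs/2 = 18 Hz, passes unchanged.
Distinct values: {4 Hz, 12 Hz, 16 Hz} → 3.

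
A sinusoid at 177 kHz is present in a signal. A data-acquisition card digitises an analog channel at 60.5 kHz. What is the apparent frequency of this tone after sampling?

4.5 kHz

177 kHz mod fs = 56 kHz.
56 kHz > fs/2 = 30.25 kHz, folds to fs − 56 kHz = 4.5 kHz.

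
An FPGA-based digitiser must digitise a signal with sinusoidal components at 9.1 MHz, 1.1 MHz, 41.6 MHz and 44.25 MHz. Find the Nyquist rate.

88.5 MHz

Highest-frequency component: 44.25 MHz.
Nyquist rate = 2 × 44.25 MHz = 88.5 MHz.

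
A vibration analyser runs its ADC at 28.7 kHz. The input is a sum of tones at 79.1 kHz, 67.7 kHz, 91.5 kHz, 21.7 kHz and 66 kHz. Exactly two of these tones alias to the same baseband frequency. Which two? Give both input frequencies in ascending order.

21.7 kHz, 79.1 kHz

fs/2 = 14.35 kHz.
79.1 kHz mod fs = 21.7 kHz.
21.7 kHz > fs/2 = 14.35 kHz, folds to fs − 21.7 kHz = 7 kHz.
67.7 kHz mod fs = 10.3 kHz.
10.3 kHz ≤ fs/2 = 14.35 kHz, appears at 10.3 kHz.
91.5 kHz mod fs = 5.4 kHz.
5.4 kHz ≤ fs/2 = 14.35 kHz, appears at 5.4 kHz.
21.7 kHz > fs/2 = 14.35 kHz, folds to fs − 21.7 kHz = 7 kHz.
66 kHz mod fs = 8.6 kHz.
8.6 kHz ≤ fs/2 = 14.35 kHz, appears at 8.6 kHz.
21.7 kHz and 79.1 kHz both map to 7 kHz.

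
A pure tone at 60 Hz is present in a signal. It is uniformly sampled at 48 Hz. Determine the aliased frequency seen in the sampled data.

60 Hz mod fs = 12 Hz.
12 Hz ≤ fs/2 = 24 Hz, appears at 12 Hz.

12 Hz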